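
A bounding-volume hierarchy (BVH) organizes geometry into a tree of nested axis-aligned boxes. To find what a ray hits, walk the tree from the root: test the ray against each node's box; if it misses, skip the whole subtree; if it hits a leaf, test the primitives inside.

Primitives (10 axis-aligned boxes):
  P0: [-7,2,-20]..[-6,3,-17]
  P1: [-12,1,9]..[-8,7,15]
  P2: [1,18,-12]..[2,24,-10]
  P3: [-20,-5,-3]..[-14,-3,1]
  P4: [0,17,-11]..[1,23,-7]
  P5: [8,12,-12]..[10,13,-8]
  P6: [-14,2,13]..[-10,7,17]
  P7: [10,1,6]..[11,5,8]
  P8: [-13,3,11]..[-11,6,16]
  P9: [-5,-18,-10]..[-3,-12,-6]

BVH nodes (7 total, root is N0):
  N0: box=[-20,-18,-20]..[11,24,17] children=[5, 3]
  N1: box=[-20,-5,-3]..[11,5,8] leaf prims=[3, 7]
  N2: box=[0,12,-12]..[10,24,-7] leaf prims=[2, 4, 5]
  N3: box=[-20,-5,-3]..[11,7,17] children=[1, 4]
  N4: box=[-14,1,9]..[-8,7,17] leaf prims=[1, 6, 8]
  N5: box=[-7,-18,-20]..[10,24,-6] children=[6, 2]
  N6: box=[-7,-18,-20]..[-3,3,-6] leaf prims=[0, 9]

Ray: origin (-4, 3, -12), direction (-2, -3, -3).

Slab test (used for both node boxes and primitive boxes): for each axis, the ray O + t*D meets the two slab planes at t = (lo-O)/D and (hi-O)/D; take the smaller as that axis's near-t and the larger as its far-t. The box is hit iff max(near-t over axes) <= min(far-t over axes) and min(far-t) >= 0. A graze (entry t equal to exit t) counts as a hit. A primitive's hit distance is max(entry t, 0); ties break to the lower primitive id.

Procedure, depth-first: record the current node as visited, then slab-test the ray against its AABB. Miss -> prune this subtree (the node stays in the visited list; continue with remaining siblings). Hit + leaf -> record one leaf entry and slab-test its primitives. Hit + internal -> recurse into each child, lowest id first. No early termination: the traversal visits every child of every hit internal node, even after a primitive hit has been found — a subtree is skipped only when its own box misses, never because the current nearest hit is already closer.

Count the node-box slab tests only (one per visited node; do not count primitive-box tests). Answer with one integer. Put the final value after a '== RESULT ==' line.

Trace the traversal:
N0 x:[-15/2,8] y:[-7,7] z:[-29/3,8/3] -> hit [-7,8/3], descend [3, 5]
  N3 x:[-15/2,8] y:[-4/3,8/3] z:[-29/3,-3] -> miss, prune
  N5 x:[-7,3/2] y:[-7,7] z:[-2,8/3] -> hit [-2,3/2], descend [2, 6]
    N2 x:[-7,-2] y:[-7,-3] z:[-5/3,0] -> miss, prune
    N6 x:[-1/2,3/2] y:[0,7] z:[-2,8/3] -> hit [0,3/2] leaf, test {P0(miss), P9(miss)}

order=[0, 3, 5, 2, 6]  |boxes|=5  |leaves|=1  hit=miss

== RESULT ==
5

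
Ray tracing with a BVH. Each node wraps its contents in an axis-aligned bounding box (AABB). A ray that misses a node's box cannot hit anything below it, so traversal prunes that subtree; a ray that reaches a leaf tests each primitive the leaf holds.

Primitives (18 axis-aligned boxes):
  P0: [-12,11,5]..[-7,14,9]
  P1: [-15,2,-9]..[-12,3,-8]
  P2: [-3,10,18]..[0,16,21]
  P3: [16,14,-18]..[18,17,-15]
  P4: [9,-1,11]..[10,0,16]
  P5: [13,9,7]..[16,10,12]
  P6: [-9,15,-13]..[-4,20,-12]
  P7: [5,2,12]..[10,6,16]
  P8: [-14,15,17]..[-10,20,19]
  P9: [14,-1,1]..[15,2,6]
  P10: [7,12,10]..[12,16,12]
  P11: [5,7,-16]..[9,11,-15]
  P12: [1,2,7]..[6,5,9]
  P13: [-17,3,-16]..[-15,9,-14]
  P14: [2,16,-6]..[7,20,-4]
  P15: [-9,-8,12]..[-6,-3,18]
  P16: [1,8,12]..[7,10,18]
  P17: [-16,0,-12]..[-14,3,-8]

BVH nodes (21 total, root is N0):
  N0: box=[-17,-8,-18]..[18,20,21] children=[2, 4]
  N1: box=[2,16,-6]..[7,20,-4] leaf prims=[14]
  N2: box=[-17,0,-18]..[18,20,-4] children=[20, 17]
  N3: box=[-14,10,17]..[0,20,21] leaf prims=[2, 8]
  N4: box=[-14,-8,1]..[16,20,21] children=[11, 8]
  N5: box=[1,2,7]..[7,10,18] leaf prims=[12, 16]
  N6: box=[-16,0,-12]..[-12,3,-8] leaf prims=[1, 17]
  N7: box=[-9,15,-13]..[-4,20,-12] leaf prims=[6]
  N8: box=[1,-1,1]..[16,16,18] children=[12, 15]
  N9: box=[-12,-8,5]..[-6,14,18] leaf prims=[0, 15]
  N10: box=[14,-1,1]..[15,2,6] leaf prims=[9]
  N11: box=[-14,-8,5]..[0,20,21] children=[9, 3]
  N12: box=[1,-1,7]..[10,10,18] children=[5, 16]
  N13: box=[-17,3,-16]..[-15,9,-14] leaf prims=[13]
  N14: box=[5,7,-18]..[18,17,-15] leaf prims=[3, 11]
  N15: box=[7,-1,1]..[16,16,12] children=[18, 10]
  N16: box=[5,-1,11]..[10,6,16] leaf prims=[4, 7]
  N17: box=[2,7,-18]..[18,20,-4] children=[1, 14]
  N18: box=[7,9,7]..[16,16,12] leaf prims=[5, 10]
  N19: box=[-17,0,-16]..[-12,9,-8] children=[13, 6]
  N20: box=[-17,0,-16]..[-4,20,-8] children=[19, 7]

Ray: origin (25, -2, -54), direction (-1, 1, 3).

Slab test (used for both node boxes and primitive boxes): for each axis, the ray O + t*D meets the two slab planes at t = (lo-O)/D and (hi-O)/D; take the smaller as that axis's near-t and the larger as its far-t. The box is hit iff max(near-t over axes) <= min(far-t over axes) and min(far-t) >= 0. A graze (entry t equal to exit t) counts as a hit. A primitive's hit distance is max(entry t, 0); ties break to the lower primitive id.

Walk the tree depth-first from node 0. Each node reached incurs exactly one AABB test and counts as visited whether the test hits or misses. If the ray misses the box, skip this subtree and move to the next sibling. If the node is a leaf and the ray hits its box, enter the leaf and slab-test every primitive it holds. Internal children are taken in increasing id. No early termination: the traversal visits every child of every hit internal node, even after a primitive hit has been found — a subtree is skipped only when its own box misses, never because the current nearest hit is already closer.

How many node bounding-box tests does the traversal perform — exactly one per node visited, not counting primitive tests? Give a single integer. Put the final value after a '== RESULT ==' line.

Trace the traversal:
N0 x:[7,42] y:[-6,22] z:[12,25] -> hit [12,22], descend [2, 4]
  N2 x:[7,42] y:[2,22] z:[12,50/3] -> hit [12,50/3], descend [17, 20]
    N17 x:[7,23] y:[9,22] z:[12,50/3] -> hit [12,50/3], descend [1, 14]
      N1 x:[18,23] y:[18,22] z:[16,50/3] -> miss, prune
      N14 x:[7,20] y:[9,19] z:[12,13] -> hit [12,13] leaf, test {P3(miss), P11(miss)}
    N20 x:[29,42] y:[2,22] z:[38/3,46/3] -> miss, prune
  N4 x:[9,39] y:[-6,22] z:[55/3,25] -> hit [55/3,22], descend [8, 11]
    N8 x:[9,24] y:[1,18] z:[55/3,24] -> miss, prune
    N11 x:[25,39] y:[-6,22] z:[59/3,25] -> miss, prune

order=[0, 2, 17, 1, 14, 20, 4, 8, 11]  |boxes|=9  |leaves|=1  hit=miss

== RESULT ==
9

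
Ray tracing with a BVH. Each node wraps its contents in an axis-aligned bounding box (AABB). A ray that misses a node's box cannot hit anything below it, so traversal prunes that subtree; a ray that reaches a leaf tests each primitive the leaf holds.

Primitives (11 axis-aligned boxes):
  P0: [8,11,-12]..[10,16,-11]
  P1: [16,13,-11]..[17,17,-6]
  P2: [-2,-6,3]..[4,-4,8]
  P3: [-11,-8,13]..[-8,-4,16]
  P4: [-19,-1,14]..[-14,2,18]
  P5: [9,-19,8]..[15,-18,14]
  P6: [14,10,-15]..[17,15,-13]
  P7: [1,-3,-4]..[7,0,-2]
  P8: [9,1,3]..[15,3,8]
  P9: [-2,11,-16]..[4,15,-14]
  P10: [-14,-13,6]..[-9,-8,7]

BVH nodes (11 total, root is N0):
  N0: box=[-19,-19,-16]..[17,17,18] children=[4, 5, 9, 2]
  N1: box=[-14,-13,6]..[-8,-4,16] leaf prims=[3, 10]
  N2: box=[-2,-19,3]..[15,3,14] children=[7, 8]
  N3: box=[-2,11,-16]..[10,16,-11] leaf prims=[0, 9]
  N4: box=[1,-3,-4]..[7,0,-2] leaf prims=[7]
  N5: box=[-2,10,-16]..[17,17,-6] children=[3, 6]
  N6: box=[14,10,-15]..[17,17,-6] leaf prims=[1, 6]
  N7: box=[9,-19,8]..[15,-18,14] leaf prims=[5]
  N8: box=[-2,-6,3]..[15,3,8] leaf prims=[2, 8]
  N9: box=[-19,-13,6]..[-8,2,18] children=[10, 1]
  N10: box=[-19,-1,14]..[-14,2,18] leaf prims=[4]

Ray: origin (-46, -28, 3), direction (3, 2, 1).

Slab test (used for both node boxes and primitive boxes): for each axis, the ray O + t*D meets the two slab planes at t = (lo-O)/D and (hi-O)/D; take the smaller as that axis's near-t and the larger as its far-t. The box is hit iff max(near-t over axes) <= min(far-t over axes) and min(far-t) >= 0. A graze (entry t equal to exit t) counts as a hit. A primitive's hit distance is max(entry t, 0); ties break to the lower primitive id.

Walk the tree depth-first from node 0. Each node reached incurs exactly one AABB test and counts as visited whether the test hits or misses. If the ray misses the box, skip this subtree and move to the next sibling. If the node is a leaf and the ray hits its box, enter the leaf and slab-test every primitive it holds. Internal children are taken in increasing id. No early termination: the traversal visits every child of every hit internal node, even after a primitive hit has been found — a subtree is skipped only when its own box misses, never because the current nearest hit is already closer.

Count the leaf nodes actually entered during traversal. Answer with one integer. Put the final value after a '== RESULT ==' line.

Traverse from the root:
N0 x:[9,21] y:[9/2,45/2] z:[-19,15] -> hit [9,15], descend [2, 4, 5, 9]
  N2 x:[44/3,61/3] y:[9/2,31/2] z:[0,11] -> miss, prune
  N4 x:[47/3,53/3] y:[25/2,14] z:[-7,-5] -> miss, prune
  N5 x:[44/3,21] y:[19,45/2] z:[-19,-9] -> miss, prune
  N9 x:[9,38/3] y:[15/2,15] z:[3,15] -> hit [9,38/3], descend [1, 10]
    N1 x:[32/3,38/3] y:[15/2,12] z:[3,13] -> hit [32/3,12] leaf, test {P3@t=35/3, P10(miss)}
    N10 x:[9,32/3] y:[27/2,15] z:[11,15] -> miss, prune

Visited [0, 2, 4, 5, 9, 1, 10]. Tests: 7 box, 1 leaf. Nearest: P3.

== RESULT ==
1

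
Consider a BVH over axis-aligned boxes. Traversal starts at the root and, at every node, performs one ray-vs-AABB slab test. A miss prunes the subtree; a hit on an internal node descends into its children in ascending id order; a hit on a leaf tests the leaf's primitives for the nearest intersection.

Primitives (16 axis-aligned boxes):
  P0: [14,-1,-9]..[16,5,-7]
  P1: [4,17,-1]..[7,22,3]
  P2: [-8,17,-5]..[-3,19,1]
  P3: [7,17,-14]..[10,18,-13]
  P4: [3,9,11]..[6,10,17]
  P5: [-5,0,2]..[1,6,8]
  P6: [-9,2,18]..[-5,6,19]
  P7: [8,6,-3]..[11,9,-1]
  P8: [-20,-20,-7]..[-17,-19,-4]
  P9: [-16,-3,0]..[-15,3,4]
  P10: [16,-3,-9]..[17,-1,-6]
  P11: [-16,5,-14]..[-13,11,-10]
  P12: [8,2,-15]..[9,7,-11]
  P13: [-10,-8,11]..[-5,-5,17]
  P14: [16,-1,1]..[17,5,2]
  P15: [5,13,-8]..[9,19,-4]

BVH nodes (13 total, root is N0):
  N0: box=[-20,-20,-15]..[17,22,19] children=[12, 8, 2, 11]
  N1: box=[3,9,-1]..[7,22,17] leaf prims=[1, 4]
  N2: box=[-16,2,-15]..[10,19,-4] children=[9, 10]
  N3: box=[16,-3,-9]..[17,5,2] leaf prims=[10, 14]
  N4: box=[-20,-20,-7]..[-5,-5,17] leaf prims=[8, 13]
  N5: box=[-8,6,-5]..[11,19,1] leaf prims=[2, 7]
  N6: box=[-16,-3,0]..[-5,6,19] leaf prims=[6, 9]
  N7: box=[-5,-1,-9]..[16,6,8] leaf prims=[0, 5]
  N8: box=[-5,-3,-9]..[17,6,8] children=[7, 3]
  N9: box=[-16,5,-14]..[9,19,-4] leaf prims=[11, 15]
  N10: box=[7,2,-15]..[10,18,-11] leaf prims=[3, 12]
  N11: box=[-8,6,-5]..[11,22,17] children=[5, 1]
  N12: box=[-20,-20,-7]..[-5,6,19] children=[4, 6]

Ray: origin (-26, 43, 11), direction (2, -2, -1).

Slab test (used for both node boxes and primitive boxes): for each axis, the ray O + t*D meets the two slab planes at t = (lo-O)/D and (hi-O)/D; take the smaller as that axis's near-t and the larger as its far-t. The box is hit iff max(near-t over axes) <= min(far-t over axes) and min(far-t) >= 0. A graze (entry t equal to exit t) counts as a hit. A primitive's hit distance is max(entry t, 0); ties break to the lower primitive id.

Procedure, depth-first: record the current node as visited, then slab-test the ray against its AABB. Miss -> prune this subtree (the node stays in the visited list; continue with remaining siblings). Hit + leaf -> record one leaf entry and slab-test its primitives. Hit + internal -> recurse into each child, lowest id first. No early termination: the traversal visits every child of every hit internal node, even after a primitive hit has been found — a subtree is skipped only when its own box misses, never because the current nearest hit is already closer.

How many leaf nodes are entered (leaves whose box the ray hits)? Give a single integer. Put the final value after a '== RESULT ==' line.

Walk:
N0 x:[3,43/2] y:[21/2,63/2] z:[-8,26] -> hit [21/2,43/2], descend [2, 8, 11, 12]
  N2 x:[5,18] y:[12,41/2] z:[15,26] -> hit [15,18], descend [9, 10]
    N9 x:[5,35/2] y:[12,19] z:[15,25] -> hit [15,35/2] leaf, test {P11(miss), P15(miss)}
    N10 x:[33/2,18] y:[25/2,41/2] z:[22,26] -> miss, prune
  N8 x:[21/2,43/2] y:[37/2,23] z:[3,20] -> hit [37/2,20], descend [3, 7]
    N3 x:[21,43/2] y:[19,23] z:[9,20] -> miss, prune
    N7 x:[21/2,21] y:[37/2,22] z:[3,20] -> hit [37/2,20] leaf, test {P0@t=20, P5(miss)}
  N11 x:[9,37/2] y:[21/2,37/2] z:[-6,16] -> hit [21/2,16], descend [1, 5]
    N1 x:[29/2,33/2] y:[21/2,17] z:[-6,12] -> miss, prune
    N5 x:[9,37/2] y:[12,37/2] z:[10,16] -> hit [12,16] leaf, test {P2(miss), P7(miss)}
  N12 x:[3,21/2] y:[37/2,63/2] z:[-8,18] -> miss, prune

Visited [0, 2, 9, 10, 8, 3, 7, 11, 1, 5, 12]. Tests: 11 box, 3 leaf. Nearest: P0.

== RESULT ==
3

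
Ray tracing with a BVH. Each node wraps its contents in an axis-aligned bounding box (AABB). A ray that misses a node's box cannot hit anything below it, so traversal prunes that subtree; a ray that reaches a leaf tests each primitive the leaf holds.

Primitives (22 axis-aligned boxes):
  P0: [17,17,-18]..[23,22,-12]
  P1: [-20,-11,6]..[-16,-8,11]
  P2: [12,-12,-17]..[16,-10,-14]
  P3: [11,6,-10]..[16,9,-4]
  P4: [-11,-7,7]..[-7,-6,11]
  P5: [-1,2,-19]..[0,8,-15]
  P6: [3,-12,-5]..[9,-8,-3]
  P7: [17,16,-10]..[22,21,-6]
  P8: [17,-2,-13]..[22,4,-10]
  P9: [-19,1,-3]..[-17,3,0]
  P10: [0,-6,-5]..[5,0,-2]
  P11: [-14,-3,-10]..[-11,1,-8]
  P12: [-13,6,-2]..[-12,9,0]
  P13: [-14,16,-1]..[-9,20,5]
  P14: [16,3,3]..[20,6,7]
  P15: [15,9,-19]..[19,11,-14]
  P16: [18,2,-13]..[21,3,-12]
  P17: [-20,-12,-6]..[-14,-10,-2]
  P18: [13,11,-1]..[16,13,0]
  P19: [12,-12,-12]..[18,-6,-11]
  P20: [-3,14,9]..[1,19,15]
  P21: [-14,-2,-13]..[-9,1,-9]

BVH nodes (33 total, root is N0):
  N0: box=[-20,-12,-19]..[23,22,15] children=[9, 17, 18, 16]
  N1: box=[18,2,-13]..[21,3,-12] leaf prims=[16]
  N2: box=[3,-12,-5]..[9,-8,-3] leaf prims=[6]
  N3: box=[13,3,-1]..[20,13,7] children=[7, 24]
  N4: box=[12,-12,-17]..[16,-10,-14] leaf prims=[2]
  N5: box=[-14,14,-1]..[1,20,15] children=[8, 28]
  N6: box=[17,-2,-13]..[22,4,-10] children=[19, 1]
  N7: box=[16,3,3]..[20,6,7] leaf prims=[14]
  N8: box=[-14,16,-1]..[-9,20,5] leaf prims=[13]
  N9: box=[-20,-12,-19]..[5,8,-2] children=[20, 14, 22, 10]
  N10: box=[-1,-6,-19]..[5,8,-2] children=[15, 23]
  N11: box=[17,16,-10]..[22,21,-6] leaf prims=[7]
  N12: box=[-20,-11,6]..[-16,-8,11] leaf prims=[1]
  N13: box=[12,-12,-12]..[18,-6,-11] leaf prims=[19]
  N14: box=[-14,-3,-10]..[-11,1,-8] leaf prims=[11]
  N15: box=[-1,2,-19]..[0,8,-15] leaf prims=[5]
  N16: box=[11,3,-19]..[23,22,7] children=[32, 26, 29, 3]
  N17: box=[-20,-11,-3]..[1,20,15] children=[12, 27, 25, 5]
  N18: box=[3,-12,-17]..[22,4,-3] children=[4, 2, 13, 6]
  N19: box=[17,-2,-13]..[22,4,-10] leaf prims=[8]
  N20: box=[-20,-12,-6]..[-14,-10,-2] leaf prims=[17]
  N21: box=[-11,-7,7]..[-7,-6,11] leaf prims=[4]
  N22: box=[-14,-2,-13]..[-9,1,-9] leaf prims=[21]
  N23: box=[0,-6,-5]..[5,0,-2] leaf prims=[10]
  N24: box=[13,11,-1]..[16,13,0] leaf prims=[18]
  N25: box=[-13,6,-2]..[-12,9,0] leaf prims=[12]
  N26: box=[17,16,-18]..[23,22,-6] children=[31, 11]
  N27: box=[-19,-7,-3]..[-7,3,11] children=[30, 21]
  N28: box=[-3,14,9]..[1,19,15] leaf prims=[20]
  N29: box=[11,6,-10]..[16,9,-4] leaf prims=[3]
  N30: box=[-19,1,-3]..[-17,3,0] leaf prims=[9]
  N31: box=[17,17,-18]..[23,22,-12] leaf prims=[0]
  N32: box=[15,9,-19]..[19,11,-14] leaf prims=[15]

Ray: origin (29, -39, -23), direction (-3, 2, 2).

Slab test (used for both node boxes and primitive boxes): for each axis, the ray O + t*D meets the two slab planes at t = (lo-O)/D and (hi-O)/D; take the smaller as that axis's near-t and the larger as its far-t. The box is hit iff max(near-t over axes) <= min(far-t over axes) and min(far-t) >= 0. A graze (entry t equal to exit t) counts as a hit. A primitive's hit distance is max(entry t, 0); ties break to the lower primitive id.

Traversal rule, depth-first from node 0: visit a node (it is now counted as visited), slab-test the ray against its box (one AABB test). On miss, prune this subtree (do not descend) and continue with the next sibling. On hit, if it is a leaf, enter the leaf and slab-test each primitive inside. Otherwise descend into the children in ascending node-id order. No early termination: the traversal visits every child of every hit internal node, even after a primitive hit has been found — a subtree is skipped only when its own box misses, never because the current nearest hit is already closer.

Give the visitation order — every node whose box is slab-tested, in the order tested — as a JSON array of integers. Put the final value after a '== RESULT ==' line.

Walk:
N0 x:[2,49/3] y:[27/2,61/2] z:[2,19] -> hit [27/2,49/3], descend [9, 16, 17, 18]
  N9 x:[8,49/3] y:[27/2,47/2] z:[2,21/2] -> miss, prune
  N16 x:[2,6] y:[21,61/2] z:[2,15] -> miss, prune
  N17 x:[28/3,49/3] y:[14,59/2] z:[10,19] -> hit [14,49/3], descend [5, 12, 25, 27]
    N5 x:[28/3,43/3] y:[53/2,59/2] z:[11,19] -> miss, prune
    N12 x:[15,49/3] y:[14,31/2] z:[29/2,17] -> hit [15,31/2] leaf, test {P1@t=15}
    N25 x:[41/3,14] y:[45/2,24] z:[21/2,23/2] -> miss, prune
    N27 x:[12,16] y:[16,21] z:[10,17] -> hit [16,16], descend [21, 30]
      N21 x:[12,40/3] y:[16,33/2] z:[15,17] -> miss, prune
      N30 x:[46/3,16] y:[20,21] z:[10,23/2] -> miss, prune
  N18 x:[7/3,26/3] y:[27/2,43/2] z:[3,10] -> miss, prune

Visited [0, 9, 16, 17, 5, 12, 25, 27, 21, 30, 18]. Tests: 11 box, 1 leaf. Nearest: P1.

== RESULT ==
[0, 9, 16, 17, 5, 12, 25, 27, 21, 30, 18]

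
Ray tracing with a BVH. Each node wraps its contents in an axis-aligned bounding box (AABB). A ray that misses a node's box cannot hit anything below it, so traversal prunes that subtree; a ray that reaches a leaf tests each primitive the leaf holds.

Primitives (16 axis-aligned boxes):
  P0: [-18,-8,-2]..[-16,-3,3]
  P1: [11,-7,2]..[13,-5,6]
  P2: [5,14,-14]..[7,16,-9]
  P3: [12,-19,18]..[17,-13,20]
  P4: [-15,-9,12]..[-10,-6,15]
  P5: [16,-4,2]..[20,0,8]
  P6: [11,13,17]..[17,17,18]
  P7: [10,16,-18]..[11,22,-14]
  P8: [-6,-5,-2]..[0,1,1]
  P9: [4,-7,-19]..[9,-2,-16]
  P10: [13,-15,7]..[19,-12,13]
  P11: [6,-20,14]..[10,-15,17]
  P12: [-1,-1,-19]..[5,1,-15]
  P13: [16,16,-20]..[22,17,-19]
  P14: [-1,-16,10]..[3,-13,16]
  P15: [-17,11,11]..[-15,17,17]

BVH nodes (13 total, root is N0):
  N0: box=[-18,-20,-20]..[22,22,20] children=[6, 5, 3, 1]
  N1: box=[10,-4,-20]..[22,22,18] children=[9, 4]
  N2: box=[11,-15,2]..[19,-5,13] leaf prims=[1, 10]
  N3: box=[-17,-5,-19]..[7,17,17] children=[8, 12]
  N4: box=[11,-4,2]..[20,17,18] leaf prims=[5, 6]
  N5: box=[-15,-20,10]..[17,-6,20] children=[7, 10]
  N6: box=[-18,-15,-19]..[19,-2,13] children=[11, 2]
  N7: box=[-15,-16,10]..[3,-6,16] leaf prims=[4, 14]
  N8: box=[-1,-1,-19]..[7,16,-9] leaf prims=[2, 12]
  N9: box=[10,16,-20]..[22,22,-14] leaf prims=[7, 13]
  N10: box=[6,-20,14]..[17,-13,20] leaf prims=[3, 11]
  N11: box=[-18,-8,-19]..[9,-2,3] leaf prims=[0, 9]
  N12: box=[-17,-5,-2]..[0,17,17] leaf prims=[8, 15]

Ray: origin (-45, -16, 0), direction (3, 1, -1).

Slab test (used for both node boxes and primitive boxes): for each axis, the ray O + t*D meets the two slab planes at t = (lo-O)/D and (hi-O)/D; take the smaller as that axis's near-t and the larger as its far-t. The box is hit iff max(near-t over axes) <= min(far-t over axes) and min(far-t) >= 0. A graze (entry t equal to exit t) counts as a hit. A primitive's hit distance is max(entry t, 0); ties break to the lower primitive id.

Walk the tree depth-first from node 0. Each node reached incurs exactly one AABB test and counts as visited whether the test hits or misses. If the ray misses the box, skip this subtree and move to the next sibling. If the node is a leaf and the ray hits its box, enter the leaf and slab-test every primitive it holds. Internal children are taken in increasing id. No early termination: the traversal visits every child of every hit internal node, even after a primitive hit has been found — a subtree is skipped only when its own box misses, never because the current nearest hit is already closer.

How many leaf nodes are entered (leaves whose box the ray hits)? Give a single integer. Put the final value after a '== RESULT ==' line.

Trace the traversal:
N0 x:[9,67/3] y:[-4,38] z:[-20,20] -> hit [9,20], descend [1, 3, 5, 6]
  N1 x:[55/3,67/3] y:[12,38] z:[-18,20] -> hit [55/3,20], descend [4, 9]
    N4 x:[56/3,65/3] y:[12,33] z:[-18,-2] -> miss, prune
    N9 x:[55/3,67/3] y:[32,38] z:[14,20] -> miss, prune
  N3 x:[28/3,52/3] y:[11,33] z:[-17,19] -> hit [11,52/3], descend [8, 12]
    N8 x:[44/3,52/3] y:[15,32] z:[9,19] -> hit [15,52/3] leaf, test {P2(miss), P12@t=15}
    N12 x:[28/3,15] y:[11,33] z:[-17,2] -> miss, prune
  N5 x:[10,62/3] y:[-4,10] z:[-20,-10] -> miss, prune
  N6 x:[9,64/3] y:[1,14] z:[-13,19] -> hit [9,14], descend [2, 11]
    N2 x:[56/3,64/3] y:[1,11] z:[-13,-2] -> miss, prune
    N11 x:[9,18] y:[8,14] z:[-3,19] -> hit [9,14] leaf, test {P0(miss), P9(miss)}

Summary -> nodes [0, 1, 4, 9, 3, 8, 12, 5, 6, 2, 11]; box-tests=11; leaf-entries=2; first=P12

== RESULT ==
2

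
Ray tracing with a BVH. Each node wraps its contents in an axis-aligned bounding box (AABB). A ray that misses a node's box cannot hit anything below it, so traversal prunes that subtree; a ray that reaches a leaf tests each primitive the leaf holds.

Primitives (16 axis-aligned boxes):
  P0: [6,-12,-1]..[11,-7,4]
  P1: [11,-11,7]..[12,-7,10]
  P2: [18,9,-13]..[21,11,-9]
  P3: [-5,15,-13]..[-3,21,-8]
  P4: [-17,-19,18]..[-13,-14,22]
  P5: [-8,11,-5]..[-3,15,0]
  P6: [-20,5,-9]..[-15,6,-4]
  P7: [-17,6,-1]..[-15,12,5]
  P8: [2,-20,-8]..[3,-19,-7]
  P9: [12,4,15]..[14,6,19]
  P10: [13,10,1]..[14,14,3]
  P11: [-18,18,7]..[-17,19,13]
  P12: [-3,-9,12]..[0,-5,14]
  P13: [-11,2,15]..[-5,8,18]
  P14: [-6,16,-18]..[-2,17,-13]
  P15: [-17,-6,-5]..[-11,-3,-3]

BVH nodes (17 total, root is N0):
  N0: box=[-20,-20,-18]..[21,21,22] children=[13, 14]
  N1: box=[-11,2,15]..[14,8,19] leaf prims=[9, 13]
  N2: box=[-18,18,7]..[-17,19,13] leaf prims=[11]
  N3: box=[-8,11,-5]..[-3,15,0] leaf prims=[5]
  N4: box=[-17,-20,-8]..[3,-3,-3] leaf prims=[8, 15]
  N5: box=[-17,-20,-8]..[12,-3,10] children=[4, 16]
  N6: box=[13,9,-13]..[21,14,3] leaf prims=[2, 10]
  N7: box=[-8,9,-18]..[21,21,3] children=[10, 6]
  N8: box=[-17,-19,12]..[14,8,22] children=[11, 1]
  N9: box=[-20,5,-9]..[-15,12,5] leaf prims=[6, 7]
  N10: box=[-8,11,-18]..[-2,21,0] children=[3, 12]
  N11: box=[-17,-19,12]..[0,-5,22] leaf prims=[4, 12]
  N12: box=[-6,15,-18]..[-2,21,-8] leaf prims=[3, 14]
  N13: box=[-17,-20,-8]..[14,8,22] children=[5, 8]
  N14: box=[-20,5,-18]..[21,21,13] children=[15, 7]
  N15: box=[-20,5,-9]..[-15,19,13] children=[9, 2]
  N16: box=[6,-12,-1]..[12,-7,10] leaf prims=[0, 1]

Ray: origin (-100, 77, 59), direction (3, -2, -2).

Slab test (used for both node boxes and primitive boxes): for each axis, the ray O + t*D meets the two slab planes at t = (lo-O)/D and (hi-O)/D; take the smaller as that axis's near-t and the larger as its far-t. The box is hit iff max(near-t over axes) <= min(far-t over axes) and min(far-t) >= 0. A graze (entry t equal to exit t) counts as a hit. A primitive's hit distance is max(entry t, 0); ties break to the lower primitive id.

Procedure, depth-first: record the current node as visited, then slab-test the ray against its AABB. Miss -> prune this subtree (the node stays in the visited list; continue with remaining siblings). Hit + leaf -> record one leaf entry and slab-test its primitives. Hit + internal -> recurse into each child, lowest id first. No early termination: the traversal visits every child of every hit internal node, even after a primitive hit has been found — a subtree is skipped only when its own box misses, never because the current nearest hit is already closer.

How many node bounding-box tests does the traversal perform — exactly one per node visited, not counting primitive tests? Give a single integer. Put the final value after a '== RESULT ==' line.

Walk:
N0 x:[80/3,121/3] y:[28,97/2] z:[37/2,77/2] -> hit [28,77/2], descend [13, 14]
  N13 x:[83/3,38] y:[69/2,97/2] z:[37/2,67/2] -> miss, prune
  N14 x:[80/3,121/3] y:[28,36] z:[23,77/2] -> hit [28,36], descend [7, 15]
    N7 x:[92/3,121/3] y:[28,34] z:[28,77/2] -> hit [92/3,34], descend [6, 10]
      N6 x:[113/3,121/3] y:[63/2,34] z:[28,36] -> miss, prune
      N10 x:[92/3,98/3] y:[28,33] z:[59/2,77/2] -> hit [92/3,98/3], descend [3, 12]
        N3 x:[92/3,97/3] y:[31,33] z:[59/2,32] -> hit [31,32] leaf, test {P5@t=31}
        N12 x:[94/3,98/3] y:[28,31] z:[67/2,77/2] -> miss, prune
    N15 x:[80/3,85/3] y:[29,36] z:[23,34] -> miss, prune

9 AABB tests over nodes [0, 13, 14, 7, 6, 10, 3, 12, 15]; 1 leaf entered; closest P5.

== RESULT ==
9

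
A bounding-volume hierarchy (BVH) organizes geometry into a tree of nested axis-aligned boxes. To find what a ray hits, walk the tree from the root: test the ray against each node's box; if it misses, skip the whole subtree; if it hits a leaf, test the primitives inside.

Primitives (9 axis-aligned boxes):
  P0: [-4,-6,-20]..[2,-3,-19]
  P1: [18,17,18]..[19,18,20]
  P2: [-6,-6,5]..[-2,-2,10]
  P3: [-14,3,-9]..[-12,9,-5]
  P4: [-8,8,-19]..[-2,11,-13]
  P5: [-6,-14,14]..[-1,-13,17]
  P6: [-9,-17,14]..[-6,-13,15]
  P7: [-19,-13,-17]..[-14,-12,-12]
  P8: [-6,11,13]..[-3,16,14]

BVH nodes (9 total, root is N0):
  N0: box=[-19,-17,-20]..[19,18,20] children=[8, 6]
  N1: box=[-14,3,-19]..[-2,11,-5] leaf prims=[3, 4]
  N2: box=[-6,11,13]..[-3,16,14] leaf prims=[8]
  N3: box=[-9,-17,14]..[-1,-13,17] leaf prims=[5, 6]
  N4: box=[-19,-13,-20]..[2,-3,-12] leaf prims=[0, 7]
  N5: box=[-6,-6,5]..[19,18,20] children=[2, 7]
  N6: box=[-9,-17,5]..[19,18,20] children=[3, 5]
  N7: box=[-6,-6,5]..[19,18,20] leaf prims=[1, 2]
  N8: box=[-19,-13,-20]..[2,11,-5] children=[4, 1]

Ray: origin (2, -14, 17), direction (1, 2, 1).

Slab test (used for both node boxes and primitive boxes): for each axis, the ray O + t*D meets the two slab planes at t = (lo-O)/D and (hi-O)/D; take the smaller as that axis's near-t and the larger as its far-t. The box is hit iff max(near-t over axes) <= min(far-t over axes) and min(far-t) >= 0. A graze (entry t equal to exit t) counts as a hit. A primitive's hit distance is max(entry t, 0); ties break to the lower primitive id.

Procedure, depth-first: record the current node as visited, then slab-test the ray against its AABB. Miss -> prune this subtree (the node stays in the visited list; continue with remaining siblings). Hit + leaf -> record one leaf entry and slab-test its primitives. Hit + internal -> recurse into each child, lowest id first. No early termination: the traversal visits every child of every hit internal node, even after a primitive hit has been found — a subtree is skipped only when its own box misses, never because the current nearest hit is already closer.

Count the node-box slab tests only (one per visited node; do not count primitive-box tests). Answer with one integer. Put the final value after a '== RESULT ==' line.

Walk:
N0 x:[-21,17] y:[-3/2,16] z:[-37,3] -> hit [-3/2,3], descend [6, 8]
  N6 x:[-11,17] y:[-3/2,16] z:[-12,3] -> hit [-3/2,3], descend [3, 5]
    N3 x:[-11,-3] y:[-3/2,1/2] z:[-3,0] -> miss, prune
    N5 x:[-8,17] y:[4,16] z:[-12,3] -> miss, prune
  N8 x:[-21,0] y:[1/2,25/2] z:[-37,-22] -> miss, prune

Summary -> nodes [0, 6, 3, 5, 8]; box-tests=5; leaf-entries=0; first=miss

== RESULT ==
5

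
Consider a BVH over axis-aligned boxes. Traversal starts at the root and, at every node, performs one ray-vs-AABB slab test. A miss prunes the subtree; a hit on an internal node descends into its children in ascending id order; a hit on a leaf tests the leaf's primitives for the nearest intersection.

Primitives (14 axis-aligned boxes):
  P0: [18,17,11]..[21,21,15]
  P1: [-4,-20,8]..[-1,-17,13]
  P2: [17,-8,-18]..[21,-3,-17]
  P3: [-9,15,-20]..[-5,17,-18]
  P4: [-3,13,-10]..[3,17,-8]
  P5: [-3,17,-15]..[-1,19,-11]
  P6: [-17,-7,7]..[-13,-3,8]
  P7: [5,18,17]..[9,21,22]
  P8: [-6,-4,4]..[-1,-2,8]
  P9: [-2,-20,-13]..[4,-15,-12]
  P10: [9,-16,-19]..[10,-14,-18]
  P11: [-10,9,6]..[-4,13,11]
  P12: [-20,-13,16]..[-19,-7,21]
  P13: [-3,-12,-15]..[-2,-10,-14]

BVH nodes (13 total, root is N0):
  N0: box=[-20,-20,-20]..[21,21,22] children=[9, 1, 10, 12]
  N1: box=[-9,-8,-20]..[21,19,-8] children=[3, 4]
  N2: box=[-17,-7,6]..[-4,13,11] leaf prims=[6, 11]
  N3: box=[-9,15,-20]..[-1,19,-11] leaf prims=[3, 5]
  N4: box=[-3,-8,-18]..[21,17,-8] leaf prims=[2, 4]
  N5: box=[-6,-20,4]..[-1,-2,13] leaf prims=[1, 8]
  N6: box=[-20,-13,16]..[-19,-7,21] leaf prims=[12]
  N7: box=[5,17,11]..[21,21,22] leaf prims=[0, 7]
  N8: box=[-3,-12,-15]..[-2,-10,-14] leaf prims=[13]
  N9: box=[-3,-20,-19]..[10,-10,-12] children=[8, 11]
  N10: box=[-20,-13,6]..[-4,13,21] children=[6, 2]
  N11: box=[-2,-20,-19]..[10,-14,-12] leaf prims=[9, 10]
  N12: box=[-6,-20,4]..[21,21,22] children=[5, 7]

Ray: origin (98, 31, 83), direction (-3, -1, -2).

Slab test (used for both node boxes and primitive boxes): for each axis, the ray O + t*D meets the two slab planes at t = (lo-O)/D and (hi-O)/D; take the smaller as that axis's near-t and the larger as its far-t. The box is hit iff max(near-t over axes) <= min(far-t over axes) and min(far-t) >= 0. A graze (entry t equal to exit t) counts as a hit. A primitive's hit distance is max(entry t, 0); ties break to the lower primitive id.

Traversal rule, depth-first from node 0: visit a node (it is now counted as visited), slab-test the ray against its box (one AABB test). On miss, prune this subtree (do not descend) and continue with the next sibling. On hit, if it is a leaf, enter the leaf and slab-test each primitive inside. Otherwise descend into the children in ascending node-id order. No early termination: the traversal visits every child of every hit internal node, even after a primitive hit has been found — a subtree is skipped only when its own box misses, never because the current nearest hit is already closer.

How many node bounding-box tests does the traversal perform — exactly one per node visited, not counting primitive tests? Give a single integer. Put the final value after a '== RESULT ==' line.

Traverse from the root:
N0 x:[77/3,118/3] y:[10,51] z:[61/2,103/2] -> hit [61/2,118/3], descend [1, 9, 10, 12]
  N1 x:[77/3,107/3] y:[12,39] z:[91/2,103/2] -> miss, prune
  N9 x:[88/3,101/3] y:[41,51] z:[95/2,51] -> miss, prune
  N10 x:[34,118/3] y:[18,44] z:[31,77/2] -> hit [34,77/2], descend [2, 6]
    N2 x:[34,115/3] y:[18,38] z:[36,77/2] -> hit [36,38] leaf, test {P6@t=75/2, P11(miss)}
    N6 x:[39,118/3] y:[38,44] z:[31,67/2] -> miss, prune
  N12 x:[77/3,104/3] y:[10,51] z:[61/2,79/2] -> hit [61/2,104/3], descend [5, 7]
    N5 x:[33,104/3] y:[33,51] z:[35,79/2] -> miss, prune
    N7 x:[77/3,31] y:[10,14] z:[61/2,36] -> miss, prune

9 AABB tests over nodes [0, 1, 9, 10, 2, 6, 12, 5, 7]; 1 leaf entered; closest P6.

== RESULT ==
9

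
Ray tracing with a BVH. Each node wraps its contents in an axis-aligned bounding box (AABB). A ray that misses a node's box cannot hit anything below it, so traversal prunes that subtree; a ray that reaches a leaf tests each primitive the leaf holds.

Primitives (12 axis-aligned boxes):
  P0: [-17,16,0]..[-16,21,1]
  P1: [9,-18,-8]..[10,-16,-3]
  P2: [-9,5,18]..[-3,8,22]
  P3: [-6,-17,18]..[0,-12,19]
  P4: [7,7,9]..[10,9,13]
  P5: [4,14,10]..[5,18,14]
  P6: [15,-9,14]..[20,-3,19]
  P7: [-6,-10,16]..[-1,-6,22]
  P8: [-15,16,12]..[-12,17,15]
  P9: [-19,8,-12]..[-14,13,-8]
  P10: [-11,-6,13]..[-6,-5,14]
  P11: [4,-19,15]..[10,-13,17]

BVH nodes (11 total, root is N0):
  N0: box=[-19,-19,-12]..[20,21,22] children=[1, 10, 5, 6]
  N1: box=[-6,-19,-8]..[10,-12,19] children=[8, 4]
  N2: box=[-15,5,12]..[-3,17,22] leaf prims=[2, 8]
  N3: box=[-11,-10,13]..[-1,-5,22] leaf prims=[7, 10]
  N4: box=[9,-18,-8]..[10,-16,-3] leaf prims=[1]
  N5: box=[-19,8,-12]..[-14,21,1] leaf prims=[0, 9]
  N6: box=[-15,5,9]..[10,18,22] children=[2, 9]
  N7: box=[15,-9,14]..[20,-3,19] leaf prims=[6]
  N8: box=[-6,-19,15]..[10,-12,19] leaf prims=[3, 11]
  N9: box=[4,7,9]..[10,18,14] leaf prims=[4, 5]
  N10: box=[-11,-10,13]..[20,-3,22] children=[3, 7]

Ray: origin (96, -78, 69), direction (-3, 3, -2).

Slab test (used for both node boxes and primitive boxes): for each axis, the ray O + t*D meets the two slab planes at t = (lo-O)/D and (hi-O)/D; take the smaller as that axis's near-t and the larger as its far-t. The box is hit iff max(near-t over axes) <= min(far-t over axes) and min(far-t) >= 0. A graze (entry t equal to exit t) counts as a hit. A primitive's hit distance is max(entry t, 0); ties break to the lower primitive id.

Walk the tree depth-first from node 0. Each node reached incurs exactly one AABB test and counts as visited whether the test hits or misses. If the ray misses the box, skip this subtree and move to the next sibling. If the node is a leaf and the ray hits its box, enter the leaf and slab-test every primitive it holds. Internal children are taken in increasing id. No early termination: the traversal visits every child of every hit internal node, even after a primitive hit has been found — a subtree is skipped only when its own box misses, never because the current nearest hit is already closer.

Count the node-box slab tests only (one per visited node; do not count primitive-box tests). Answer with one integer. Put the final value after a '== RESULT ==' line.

Walk:
N0 x:[76/3,115/3] y:[59/3,33] z:[47/2,81/2] -> hit [76/3,33], descend [1, 5, 6, 10]
  N1 x:[86/3,34] y:[59/3,22] z:[25,77/2] -> miss, prune
  N5 x:[110/3,115/3] y:[86/3,33] z:[34,81/2] -> miss, prune
  N6 x:[86/3,37] y:[83/3,32] z:[47/2,30] -> hit [86/3,30], descend [2, 9]
    N2 x:[33,37] y:[83/3,95/3] z:[47/2,57/2] -> miss, prune
    N9 x:[86/3,92/3] y:[85/3,32] z:[55/2,30] -> hit [86/3,30] leaf, test {P4@t=86/3, P5(miss)}
  N10 x:[76/3,107/3] y:[68/3,25] z:[47/2,28] -> miss, prune

7 AABB tests over nodes [0, 1, 5, 6, 2, 9, 10]; 1 leaf entered; closest P4.

== RESULT ==
7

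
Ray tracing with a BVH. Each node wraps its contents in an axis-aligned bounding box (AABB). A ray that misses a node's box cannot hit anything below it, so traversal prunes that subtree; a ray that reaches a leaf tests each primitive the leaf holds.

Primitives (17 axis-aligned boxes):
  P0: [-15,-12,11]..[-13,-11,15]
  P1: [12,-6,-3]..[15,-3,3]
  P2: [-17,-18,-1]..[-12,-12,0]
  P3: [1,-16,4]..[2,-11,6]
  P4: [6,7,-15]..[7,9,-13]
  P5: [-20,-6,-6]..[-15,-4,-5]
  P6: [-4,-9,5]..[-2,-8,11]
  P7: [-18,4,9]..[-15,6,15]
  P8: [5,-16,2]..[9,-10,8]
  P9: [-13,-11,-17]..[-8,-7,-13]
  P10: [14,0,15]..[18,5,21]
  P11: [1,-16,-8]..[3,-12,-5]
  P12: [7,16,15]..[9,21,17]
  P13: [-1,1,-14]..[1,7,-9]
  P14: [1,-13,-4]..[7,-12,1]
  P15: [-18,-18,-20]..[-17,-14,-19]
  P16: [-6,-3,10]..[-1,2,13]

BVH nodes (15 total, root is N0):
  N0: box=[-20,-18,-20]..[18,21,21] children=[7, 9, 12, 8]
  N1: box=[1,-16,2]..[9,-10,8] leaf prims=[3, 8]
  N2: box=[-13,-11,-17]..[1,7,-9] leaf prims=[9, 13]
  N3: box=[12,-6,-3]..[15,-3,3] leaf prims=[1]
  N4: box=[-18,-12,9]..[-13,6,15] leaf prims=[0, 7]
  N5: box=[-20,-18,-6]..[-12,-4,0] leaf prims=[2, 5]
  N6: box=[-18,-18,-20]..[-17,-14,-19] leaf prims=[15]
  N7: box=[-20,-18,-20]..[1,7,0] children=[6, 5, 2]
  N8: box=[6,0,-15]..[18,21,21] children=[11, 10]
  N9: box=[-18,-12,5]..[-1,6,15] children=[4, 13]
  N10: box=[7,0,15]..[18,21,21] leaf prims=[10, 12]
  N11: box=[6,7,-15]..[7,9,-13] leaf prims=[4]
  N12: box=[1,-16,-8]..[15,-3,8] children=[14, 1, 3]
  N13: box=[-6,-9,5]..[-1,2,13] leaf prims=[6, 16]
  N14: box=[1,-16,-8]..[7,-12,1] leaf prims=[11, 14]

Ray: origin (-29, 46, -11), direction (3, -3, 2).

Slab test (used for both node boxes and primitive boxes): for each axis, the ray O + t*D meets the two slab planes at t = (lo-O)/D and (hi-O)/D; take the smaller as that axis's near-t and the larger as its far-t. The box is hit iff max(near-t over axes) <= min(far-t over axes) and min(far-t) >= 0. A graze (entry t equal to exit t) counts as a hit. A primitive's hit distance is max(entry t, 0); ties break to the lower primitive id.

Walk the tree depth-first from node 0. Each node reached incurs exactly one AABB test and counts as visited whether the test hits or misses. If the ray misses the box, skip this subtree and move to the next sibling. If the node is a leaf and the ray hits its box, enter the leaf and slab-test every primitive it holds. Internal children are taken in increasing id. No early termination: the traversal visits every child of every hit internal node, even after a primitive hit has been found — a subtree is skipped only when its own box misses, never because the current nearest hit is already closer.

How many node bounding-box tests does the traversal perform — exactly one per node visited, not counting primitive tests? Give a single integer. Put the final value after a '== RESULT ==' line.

Traverse from the root:
N0 x:[3,47/3] y:[25/3,64/3] z:[-9/2,16] -> hit [25/3,47/3], descend [7, 8, 9, 12]
  N7 x:[3,10] y:[13,64/3] z:[-9/2,11/2] -> miss, prune
  N8 x:[35/3,47/3] y:[25/3,46/3] z:[-2,16] -> hit [35/3,46/3], descend [10, 11]
    N10 x:[12,47/3] y:[25/3,46/3] z:[13,16] -> hit [13,46/3] leaf, test {P10@t=43/3, P12(miss)}
    N11 x:[35/3,12] y:[37/3,13] z:[-2,-1] -> miss, prune
  N9 x:[11/3,28/3] y:[40/3,58/3] z:[8,13] -> miss, prune
  N12 x:[10,44/3] y:[49/3,62/3] z:[3/2,19/2] -> miss, prune

Visited [0, 7, 8, 10, 11, 9, 12]. Tests: 7 box, 1 leaf. Nearest: P10.

== RESULT ==
7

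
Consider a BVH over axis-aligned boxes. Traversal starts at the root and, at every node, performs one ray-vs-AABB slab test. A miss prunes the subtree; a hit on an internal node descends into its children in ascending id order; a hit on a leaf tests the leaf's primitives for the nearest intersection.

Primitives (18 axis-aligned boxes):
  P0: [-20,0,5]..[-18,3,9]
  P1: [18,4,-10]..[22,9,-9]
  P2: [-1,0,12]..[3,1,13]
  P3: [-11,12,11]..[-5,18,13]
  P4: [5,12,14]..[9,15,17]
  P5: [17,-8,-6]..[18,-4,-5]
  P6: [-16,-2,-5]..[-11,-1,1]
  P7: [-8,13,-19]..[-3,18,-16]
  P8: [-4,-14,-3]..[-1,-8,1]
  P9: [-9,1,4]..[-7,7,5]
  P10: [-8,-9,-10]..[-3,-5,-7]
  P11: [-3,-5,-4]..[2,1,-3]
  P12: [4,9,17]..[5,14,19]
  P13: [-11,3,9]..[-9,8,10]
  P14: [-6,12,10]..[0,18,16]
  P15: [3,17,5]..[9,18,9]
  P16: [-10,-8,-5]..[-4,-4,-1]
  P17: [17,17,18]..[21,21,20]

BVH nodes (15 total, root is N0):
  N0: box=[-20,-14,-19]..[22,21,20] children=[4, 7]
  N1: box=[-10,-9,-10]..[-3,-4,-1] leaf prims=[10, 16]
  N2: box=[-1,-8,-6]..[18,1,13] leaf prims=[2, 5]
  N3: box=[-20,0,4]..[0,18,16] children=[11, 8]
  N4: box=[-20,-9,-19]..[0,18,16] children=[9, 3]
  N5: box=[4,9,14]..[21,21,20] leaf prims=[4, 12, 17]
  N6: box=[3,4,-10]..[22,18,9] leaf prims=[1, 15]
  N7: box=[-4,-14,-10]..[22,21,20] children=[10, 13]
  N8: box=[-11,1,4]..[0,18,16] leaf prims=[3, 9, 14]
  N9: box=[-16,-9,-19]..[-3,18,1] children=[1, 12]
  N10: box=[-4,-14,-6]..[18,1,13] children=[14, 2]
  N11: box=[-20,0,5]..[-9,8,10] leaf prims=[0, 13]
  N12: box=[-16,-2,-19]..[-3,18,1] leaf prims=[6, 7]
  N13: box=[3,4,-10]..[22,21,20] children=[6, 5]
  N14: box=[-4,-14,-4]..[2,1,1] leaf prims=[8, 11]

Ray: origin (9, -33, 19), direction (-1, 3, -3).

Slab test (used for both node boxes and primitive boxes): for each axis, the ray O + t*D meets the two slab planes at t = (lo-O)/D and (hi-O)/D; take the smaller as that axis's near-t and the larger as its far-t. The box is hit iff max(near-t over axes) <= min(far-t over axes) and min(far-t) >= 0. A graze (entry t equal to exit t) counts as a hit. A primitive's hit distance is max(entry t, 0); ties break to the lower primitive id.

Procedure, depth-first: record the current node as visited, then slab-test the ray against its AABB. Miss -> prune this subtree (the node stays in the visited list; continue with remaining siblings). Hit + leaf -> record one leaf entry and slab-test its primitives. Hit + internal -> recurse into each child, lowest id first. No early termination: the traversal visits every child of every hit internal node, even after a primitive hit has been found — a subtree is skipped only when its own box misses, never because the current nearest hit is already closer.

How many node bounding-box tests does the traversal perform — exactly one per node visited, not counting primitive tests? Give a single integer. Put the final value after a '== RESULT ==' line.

Walk:
N0 x:[-13,29] y:[19/3,18] z:[-1/3,38/3] -> hit [19/3,38/3], descend [4, 7]
  N4 x:[9,29] y:[8,17] z:[1,38/3] -> hit [9,38/3], descend [3, 9]
    N3 x:[9,29] y:[11,17] z:[1,5] -> miss, prune
    N9 x:[12,25] y:[8,17] z:[6,38/3] -> hit [12,38/3], descend [1, 12]
      N1 x:[12,19] y:[8,29/3] z:[20/3,29/3] -> miss, prune
      N12 x:[12,25] y:[31/3,17] z:[6,38/3] -> hit [12,38/3] leaf, test {P6(miss), P7(miss)}
  N7 x:[-13,13] y:[19/3,18] z:[-1/3,29/3] -> hit [19/3,29/3], descend [10, 13]
    N10 x:[-9,13] y:[19/3,34/3] z:[2,25/3] -> hit [19/3,25/3], descend [2, 14]
      N2 x:[-9,10] y:[25/3,34/3] z:[2,25/3] -> hit [25/3,25/3] leaf, test {P2(miss), P5(miss)}
      N14 x:[7,13] y:[19/3,34/3] z:[6,23/3] -> hit [7,23/3] leaf, test {P8(miss), P11(miss)}
    N13 x:[-13,6] y:[37/3,18] z:[-1/3,29/3] -> miss, prune

order=[0, 4, 3, 9, 1, 12, 7, 10, 2, 14, 13]  |boxes|=11  |leaves|=3  hit=miss

== RESULT ==
11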